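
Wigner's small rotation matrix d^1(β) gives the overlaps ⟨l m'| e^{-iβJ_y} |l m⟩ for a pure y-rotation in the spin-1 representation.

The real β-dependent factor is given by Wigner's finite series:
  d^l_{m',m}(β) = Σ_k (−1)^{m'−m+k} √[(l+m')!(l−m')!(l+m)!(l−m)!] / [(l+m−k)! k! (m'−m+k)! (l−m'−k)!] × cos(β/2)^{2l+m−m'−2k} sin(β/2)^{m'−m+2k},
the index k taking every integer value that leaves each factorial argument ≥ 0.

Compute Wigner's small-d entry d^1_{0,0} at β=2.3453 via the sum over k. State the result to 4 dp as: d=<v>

d=-0.6994

d^1_{0,0}(β=2.3453) via Wigner's sum:
Half-angle: c=0.387710, s=0.921781. N=√(1·1·1·1)=1.000000
Admissible k: 0..1 (factorial args all ≥0)
  k=0: (−1)^0·1.0000/(1)·0.3877^2·0.9218^0 = +0.150319
  k=1: (−1)^1·1.0000/(1)·0.3877^0·0.9218^2 = -0.849681
d^1_{0,0}(2.3453) = +0.150319 -0.849681 = -0.699361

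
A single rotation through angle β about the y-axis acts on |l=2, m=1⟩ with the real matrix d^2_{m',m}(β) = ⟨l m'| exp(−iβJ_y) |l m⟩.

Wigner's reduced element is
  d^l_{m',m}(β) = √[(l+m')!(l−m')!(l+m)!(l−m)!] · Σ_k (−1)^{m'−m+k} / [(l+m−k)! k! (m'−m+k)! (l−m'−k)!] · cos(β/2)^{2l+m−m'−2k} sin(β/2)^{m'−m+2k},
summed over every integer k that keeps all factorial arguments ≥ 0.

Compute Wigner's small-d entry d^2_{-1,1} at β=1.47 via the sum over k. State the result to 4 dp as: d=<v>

d^2_{-1,1}(β=1.47) via Wigner's sum:
Half-angle: c=0.741831, s=0.670587. N=√(1·6·6·1)=6.000000
Admissible k: 2..3 (factorial args all ≥0)
  k=2: (−1)^0·6.0000/(2)·0.7418^2·0.6706^2 = +0.742406
  k=3: (−1)^1·6.0000/(6)·0.7418^0·0.6706^4 = -0.202219
d^2_{-1,1}(1.47) = +0.742406 -0.202219 = +0.540187

d=0.5402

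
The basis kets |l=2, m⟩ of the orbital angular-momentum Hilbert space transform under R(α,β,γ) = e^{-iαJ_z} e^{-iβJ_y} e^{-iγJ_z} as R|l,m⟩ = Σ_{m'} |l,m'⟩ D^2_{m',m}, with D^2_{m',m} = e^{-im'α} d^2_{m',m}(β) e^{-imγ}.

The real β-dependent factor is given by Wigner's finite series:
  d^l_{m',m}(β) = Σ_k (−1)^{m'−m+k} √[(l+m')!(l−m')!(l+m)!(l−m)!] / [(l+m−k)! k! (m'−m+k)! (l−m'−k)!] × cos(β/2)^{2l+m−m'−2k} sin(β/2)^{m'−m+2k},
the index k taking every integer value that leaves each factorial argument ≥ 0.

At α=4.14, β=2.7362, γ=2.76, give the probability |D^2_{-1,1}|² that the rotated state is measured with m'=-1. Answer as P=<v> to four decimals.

P=0.6463

First d^2_{-1,1}(β=2.7362), then the phase factors e^{-i(-1)α} and e^{-i(1)γ}:
With c≡cos(β/2)=0.201311 and s≡sin(β/2)=0.979527, N=[1·6·6·1]^{1/2}=6.000000
k: max(0,(1)−(-1))=2 … min(2+(1),2−(-1))=3
  k=2: (−1)^0·6.0000/(2)·0.2013^2·0.9795^2 = +0.116651
  k=3: (−1)^1·6.0000/(6)·0.2013^0·0.9795^4 = -0.920590
d^2_{-1,1}(2.7362) = +0.116651 -0.920590 = -0.803939
|D^2_{-1,1}|² = |d^2_{-1,1}(β)|² = (-0.803939)² = 0.646317 (the z-rotation phases have unit modulus)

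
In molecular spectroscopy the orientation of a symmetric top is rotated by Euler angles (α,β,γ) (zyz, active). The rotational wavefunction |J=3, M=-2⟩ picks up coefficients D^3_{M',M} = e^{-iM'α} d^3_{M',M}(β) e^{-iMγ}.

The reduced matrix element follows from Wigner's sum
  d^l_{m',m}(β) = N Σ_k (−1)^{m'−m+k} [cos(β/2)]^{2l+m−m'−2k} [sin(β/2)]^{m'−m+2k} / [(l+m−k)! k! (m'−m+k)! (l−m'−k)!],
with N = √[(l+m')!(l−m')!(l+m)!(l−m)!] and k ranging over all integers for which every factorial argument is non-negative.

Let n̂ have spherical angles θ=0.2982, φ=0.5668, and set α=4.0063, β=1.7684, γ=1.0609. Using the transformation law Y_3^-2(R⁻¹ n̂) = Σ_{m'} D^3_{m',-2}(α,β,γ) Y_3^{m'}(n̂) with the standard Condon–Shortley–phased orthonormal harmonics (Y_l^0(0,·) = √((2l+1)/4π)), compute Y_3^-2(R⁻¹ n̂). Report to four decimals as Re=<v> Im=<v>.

Re=0.2523 Im=-0.2731

Need the full column D^3_{m',-2} for m'=−3..3 at α=4.0063, β=1.7684, γ=1.0609.
cos(β/2)=0.633908, sin(β/2)=0.773408
d^3_{-3,-2}: single k=1 term ⇒ +0.193917;  D = -0.000685+0.193916i
d^3_{-2,-2}: k∈[0..1] ⇒ +0.064887 -0.482940 = -0.418053;  D = +0.317139+0.272381i
d^3_{-1,-2}: k∈[0..1] ⇒ -0.250346 +0.745308 = +0.494962;  D = +0.489021-0.076454i
d^3_{0,-2}: k∈[0..1] ⇒ +0.529035 -0.787496 = -0.258462;  D = +0.135316-0.220209i
d^3_{1,-2}: k∈[0..1] ⇒ -0.745308 +0.554715 = -0.190593;  D = +0.058814+0.181291i
d^3_{2,-2}: k∈[0..1] ⇒ +0.718883 -0.214019 = +0.504864;  D = +0.466494+0.193057i
d^3_{3,-2}: single k=0 term ⇒ -0.429681;  D = +0.382637-0.195485i
Y_3^{m'}(θ=0.2982,φ=0.5668) and Σ D·Y over m':
  (-0.0007+0.1939i)·(-0.0014-0.0105i)  (+0.3171+0.2724i)·(+0.0357-0.0764i)  (+0.4890-0.0765i)·(+0.2858-0.1819i)  (+0.1353-0.2202i)·(+0.5595+0.0000i)  (+0.0588+0.1813i)·(-0.2858-0.1819i)  (+0.4665+0.1931i)·(+0.0357+0.0764i)  (+0.3826-0.1955i)·(+0.0014-0.0105i)
Y_3^-2(R⁻¹ n̂) = +0.252291-0.273050i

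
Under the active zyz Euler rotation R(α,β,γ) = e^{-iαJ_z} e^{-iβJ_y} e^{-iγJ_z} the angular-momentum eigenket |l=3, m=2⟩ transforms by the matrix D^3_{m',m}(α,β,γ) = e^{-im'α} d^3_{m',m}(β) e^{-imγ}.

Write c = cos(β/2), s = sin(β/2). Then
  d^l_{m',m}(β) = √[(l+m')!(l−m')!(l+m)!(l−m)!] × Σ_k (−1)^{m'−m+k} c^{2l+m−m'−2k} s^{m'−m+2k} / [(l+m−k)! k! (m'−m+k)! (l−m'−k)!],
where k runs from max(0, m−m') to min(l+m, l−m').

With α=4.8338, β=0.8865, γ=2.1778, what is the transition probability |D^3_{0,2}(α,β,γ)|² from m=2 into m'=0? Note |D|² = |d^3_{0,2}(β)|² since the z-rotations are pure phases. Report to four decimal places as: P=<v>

D^3_{0,2}(4.8338,0.8865,2.1778) = e^{-i·0·4.8338}·d^3_{0,2}(0.8865)·e^{-i·2·2.1778}. Compute d first:
Half-angle: c=0.903363, s=0.428878. N=√(6·6·120·1)=65.726707
k∈{2,3} keeps every argument non-negative
  k=2: (−1)^0·65.7267/(12)·0.9034^4·0.4289^2 = +0.670928
  k=3: (−1)^1·65.7267/(12)·0.9034^2·0.4289^4 = -0.151223
d^3_{0,2}(0.8865) = +0.670928 -0.151223 = +0.519705
|D^3_{0,2}|² = |d^3_{0,2}(β)|² = (+0.519705)² = 0.270093 (the z-rotation phases have unit modulus)

P=0.2701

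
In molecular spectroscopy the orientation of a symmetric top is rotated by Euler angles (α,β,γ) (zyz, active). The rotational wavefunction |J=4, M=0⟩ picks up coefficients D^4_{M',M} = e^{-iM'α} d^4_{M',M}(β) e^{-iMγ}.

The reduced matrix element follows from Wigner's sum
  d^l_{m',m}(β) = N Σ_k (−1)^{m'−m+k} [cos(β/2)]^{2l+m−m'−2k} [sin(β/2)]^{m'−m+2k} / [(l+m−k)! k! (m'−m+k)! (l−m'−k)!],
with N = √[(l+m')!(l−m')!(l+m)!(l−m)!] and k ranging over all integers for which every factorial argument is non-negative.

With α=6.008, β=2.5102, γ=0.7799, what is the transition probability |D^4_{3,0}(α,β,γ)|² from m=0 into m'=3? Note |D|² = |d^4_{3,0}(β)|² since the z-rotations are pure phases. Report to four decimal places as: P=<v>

P=0.0603

First d^4_{3,0}(β=2.5102), then the phase factors e^{-i(3)α} and e^{-i(0)γ}:
c=cos(2.5102/2)=0.310478, s=sin(2.5102/2)=0.950580; N=√[5040·1·24·24]=1703.830978
k: max(0,(0)−(3))=0 … min(4+(0),4−(3))=1
  k=0: (−1)^3·1703.8310/(144)·0.3105^5·0.9506^3 = -0.029322
  k=1: (−1)^4·1703.8310/(144)·0.3105^3·0.9506^5 = +0.274854
d^4_{3,0}(2.5102) = -0.029322 +0.274854 = +0.245533
|D^4_{3,0}|² = |d^4_{3,0}(β)|² = (+0.245533)² = 0.060286 (the z-rotation phases have unit modulus)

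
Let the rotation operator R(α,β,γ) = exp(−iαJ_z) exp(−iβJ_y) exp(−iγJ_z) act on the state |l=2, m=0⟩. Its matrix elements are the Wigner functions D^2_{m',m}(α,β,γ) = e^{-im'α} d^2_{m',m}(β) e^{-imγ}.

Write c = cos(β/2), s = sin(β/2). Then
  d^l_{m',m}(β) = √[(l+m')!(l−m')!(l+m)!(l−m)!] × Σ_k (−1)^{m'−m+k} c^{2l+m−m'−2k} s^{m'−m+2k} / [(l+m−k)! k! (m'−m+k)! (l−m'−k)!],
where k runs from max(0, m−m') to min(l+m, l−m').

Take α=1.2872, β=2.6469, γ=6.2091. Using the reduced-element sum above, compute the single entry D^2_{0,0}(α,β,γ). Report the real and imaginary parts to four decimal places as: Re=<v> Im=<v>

Re=0.6619 Im=0.0000

Split into d^2_{0,0}(β=2.6469) × two z-phases.
c=cos(2.6469/2)=0.244832, s=sin(2.6469/2)=0.969566; N=√[2·2·2·2]=4.000000
k∈{0,1,2} keeps every argument non-negative
  k=0: (−1)^0·4.0000/(4)·0.2448^4·0.9696^0 = +0.003593
  k=1: (−1)^1·4.0000/(1)·0.2448^2·0.9696^2 = -0.225398
  k=2: (−1)^2·4.0000/(4)·0.2448^0·0.9696^4 = +0.883708
d^2_{0,0}(2.6469) = +0.003593 -0.225398 +0.883708 = +0.661903
Attach z-rotation phases: D = e^{-i(0)(1.2872)}·(+0.661903)·e^{-i(0)(6.2091)} = +0.661903+0.000000i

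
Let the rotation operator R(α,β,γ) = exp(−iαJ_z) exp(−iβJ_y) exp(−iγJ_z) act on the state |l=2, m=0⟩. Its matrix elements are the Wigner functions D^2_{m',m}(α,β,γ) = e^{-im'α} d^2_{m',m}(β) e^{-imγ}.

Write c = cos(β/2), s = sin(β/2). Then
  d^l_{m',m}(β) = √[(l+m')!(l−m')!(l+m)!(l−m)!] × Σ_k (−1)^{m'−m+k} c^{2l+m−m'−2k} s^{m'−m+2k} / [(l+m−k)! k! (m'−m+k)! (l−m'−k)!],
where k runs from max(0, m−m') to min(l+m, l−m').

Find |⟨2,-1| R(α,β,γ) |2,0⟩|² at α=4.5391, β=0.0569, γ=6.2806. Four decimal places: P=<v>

P=0.0048

D^2_{-1,0}(4.5391,0.0569,6.2806) = e^{-i·-1·4.5391}·d^2_{-1,0}(0.0569)·e^{-i·0·6.2806}. Compute d first:
With c≡cos(β/2)=0.999595 and s≡sin(β/2)=0.028446, N=[1·6·2·2]^{1/2}=4.898979
k: max(0,(0)−(-1))=1 … min(2+(0),2−(-1))=2
  k=1: (−1)^0·4.8990/(2)·0.9996^3·0.0284^1 = +0.069594
  k=2: (−1)^1·4.8990/(2)·0.9996^1·0.0284^3 = -0.000056
d^2_{-1,0}(0.0569) = +0.069594 -0.000056 = +0.069538
|D^2_{-1,0}|² = |d^2_{-1,0}(β)|² = (+0.069538)² = 0.004835 (the z-rotation phases have unit modulus)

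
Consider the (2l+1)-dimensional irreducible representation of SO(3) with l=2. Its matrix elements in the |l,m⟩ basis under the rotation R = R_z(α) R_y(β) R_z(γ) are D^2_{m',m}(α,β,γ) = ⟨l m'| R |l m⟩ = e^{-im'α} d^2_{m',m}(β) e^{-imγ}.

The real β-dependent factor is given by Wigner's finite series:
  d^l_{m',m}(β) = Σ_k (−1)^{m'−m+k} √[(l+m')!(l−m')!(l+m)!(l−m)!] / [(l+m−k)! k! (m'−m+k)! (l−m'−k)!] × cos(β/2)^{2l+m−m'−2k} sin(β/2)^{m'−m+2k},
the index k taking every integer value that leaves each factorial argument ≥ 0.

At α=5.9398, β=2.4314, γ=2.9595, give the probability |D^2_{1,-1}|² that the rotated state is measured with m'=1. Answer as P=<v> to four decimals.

First d^2_{1,-1}(β=2.4314), then the phase factors e^{-i(1)α} and e^{-i(-1)γ}:
Half-angle: c=0.347681, s=0.937613. N=√(6·1·1·6)=6.000000
k∈{0,1} keeps every argument non-negative
  k=0: (−1)^2·6.0000/(2)·0.3477^2·0.9376^2 = +0.318808
  k=1: (−1)^3·6.0000/(6)·0.3477^0·0.9376^4 = -0.772849
d^2_{1,-1}(2.4314) = +0.318808 -0.772849 = -0.454040
|D^2_{1,-1}|² = |d^2_{1,-1}(β)|² = (-0.454040)² = 0.206153 (the z-rotation phases have unit modulus)

P=0.2062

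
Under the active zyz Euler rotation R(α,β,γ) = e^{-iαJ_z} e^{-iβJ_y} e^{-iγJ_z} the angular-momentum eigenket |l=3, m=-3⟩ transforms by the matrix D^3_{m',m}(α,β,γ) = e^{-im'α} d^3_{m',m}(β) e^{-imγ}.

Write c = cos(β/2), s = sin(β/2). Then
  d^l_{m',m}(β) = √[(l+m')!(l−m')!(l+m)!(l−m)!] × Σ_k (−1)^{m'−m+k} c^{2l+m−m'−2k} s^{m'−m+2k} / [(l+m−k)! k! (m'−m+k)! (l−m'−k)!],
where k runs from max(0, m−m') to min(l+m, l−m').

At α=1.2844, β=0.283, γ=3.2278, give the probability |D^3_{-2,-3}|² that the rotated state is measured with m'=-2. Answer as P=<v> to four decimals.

P=0.1079

Split into d^3_{-2,-3}(β=0.283) × two z-phases.
Half-angle: c=0.990006, s=0.141028. N=√(1·120·1·720)=293.938769
k∈{0} keeps every argument non-negative
  k=0: (−1)^1·293.9388/(120)·0.9900^5·0.1410^1 = -0.328526
d^3_{-2,-3}(0.283) = -0.328526
|D^3_{-2,-3}|² = |d^3_{-2,-3}(β)|² = (-0.328526)² = 0.107929 (the z-rotation phases have unit modulus)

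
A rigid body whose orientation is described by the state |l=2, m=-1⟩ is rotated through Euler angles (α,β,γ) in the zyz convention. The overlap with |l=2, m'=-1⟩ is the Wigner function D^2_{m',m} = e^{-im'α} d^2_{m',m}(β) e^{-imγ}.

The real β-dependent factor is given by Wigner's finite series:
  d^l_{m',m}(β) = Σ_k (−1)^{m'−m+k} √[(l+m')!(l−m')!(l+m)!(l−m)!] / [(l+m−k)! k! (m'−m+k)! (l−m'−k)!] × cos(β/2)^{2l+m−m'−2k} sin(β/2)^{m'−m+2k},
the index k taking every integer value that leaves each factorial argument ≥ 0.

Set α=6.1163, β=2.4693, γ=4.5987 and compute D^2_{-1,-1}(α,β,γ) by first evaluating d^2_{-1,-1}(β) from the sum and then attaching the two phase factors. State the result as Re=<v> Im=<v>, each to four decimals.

First d^2_{-1,-1}(β=2.4693), then the phase factors e^{-i(-1)α} and e^{-i(-1)γ}:
Half-angle: c=0.329852, s=0.944033. N=√(1·6·1·6)=6.000000
The bounds max(0,m−m')=0 and min(l+m,l−m')=1 give 2 terms
  k=0: (−1)^0·6.0000/(6)·0.3299^4·0.9440^0 = +0.011838
  k=1: (−1)^1·6.0000/(2)·0.3299^2·0.9440^2 = -0.290892
d^2_{-1,-1}(2.4693) = +0.011838 -0.290892 = -0.279055
Attach z-rotation phases: D = e^{-i(-1)(6.1163)}·(-0.279055)·e^{-i(-1)(4.5987)} = +0.077272+0.268143i

Re=0.0773 Im=0.2681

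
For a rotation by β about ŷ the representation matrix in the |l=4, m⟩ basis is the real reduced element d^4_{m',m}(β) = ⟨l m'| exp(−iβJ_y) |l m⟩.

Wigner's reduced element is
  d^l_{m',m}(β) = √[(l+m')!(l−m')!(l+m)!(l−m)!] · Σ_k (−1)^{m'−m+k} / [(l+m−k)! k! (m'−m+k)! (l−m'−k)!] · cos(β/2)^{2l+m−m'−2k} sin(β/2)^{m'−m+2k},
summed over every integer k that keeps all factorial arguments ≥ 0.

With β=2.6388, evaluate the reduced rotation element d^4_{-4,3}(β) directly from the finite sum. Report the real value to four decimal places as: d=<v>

d=0.5626

d^4_{-4,3}(β=2.6388) via Wigner's sum:
Half-angle: c=0.248757, s=0.968566. N=√(1·40320·5040·1)=14255.272709
k∈{7} keeps every argument non-negative
  k=7: (−1)^0·14255.2727/(5040)·0.2488^1·0.9686^7 = +0.562632
d^4_{-4,3}(2.6388) = +0.562632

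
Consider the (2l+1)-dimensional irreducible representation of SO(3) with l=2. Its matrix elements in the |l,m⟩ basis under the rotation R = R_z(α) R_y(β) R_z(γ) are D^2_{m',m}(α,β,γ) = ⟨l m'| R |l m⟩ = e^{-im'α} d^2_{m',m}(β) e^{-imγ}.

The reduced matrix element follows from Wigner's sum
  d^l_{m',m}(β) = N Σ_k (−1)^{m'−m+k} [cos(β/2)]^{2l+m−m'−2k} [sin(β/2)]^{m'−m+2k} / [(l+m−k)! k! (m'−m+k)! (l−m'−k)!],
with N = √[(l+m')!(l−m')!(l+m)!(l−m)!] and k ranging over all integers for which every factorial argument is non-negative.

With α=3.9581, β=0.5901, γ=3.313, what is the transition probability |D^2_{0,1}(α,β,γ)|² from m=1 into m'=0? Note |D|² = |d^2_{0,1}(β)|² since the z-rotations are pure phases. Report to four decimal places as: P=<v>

D^2_{0,1}(3.9581,0.5901,3.313) = e^{-i·0·3.9581}·d^2_{0,1}(0.5901)·e^{-i·1·3.313}. Compute d first:
c=cos(0.5901/2)=0.956788, s=sin(0.5901/2)=0.290788; N=√[2·2·6·1]=4.898979
k∈{1,2} keeps every argument non-negative
  k=1: (−1)^0·4.8990/(2)·0.9568^3·0.2908^1 = +0.623876
  k=2: (−1)^1·4.8990/(2)·0.9568^1·0.2908^3 = -0.057626
d^2_{0,1}(0.5901) = +0.623876 -0.057626 = +0.566250
|D^2_{0,1}|² = |d^2_{0,1}(β)|² = (+0.566250)² = 0.320639 (the z-rotation phases have unit modulus)

P=0.3206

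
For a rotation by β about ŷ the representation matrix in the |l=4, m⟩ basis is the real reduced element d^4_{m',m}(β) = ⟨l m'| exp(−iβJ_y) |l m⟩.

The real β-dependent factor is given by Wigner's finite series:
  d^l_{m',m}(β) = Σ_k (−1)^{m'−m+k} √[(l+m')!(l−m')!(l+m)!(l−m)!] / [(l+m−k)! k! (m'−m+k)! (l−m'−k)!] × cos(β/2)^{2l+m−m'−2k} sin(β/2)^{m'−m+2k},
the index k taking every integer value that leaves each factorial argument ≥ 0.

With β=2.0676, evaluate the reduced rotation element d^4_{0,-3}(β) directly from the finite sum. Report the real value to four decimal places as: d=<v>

d=0.4789

d^4_{0,-3}(β=2.0676) via Wigner's sum:
With c≡cos(β/2)=0.511557 and s≡sin(β/2)=0.859249, N=[24·24·1·5040]^{1/2}=1703.830978
k∈{0,1} keeps every argument non-negative
  k=0: (−1)^3·1703.8310/(144)·0.5116^5·0.8592^3 = -0.262962
  k=1: (−1)^4·1703.8310/(144)·0.5116^3·0.8592^5 = +0.741895
d^4_{0,-3}(2.0676) = -0.262962 +0.741895 = +0.478933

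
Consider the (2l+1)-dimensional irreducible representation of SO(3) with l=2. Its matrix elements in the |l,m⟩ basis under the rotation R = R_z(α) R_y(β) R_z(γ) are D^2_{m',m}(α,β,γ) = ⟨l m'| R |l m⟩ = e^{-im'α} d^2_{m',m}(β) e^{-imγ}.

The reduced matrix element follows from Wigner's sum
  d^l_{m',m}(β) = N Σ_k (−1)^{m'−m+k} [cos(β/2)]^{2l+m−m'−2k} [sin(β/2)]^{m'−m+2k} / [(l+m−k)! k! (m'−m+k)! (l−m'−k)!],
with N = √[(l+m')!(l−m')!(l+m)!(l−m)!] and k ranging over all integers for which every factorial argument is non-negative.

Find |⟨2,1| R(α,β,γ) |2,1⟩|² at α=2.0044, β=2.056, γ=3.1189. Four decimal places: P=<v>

First d^2_{1,1}(β=2.056), then the phase factors e^{-i(1)α} and e^{-i(1)γ}:
With c≡cos(β/2)=0.516532 and s≡sin(β/2)=0.856268, N=[6·1·6·1]^{1/2}=6.000000
k∈{0,1} keeps every argument non-negative
  k=0: (−1)^0·6.0000/(6)·0.5165^4·0.8563^0 = +0.071185
  k=1: (−1)^1·6.0000/(2)·0.5165^2·0.8563^2 = -0.586861
d^2_{1,1}(2.056) = +0.071185 -0.586861 = -0.515676
|D^2_{1,1}|² = |d^2_{1,1}(β)|² = (-0.515676)² = 0.265922 (the z-rotation phases have unit modulus)

P=0.2659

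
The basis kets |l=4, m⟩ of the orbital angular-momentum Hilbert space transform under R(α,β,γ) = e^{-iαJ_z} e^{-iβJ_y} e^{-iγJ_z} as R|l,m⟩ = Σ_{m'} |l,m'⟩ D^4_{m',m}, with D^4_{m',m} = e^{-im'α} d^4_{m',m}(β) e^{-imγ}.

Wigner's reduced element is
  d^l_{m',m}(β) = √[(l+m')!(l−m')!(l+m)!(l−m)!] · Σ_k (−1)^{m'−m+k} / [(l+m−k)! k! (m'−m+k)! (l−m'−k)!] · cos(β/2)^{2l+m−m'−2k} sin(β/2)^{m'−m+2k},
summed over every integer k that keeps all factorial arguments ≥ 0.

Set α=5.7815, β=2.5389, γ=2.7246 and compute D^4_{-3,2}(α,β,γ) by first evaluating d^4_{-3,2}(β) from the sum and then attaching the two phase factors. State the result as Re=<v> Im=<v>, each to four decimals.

Re=-0.4473 Im=0.3551

D^4_{-3,2}(5.7815,2.5389,2.7246) = e^{-i·-3·5.7815}·d^4_{-3,2}(2.5389)·e^{-i·2·2.7246}. Compute d first:
Half-angle: c=0.296806, s=0.954938. N=√(1·5040·720·2)=2693.993318
The bounds max(0,m−m')=5 and min(l+m,l−m')=6 give 2 terms
  k=5: (−1)^0·2693.9933/(240)·0.2968^3·0.9549^5 = +0.233066
  k=6: (−1)^1·2693.9933/(720)·0.2968^1·0.9549^7 = -0.804197
d^4_{-3,2}(2.5389) = +0.233066 -0.804197 = -0.571131
Phases: e^{-i·(-3)·5.7815}=+0.065693-0.997840i, e^{-i·(2)·2.7246}=+0.671930+0.740615i ⇒ D=-0.447285+0.355143i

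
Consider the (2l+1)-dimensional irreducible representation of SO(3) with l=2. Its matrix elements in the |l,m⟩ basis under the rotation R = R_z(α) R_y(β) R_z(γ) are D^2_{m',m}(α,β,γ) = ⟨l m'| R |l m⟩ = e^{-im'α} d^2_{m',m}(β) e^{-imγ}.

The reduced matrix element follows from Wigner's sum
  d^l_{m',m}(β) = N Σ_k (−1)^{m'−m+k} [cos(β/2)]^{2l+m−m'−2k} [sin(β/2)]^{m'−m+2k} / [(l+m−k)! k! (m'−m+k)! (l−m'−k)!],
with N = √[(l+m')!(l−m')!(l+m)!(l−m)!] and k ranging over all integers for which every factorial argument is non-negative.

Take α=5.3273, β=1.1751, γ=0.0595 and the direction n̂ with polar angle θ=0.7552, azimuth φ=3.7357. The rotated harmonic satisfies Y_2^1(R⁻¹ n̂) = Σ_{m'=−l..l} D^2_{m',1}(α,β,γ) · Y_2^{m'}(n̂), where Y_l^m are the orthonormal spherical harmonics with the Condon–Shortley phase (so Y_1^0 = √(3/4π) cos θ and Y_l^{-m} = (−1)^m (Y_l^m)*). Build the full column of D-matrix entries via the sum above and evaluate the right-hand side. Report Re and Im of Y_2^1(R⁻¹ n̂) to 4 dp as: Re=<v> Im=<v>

Need the full column D^2_{m',1} for m'=−2..2 at α=5.3273, β=1.1751, γ=0.0595.
cos(β/2)=0.832301, sin(β/2)=0.554324
d^2_{-2,1}: single k=3 term ⇒ +0.283531;  D = -0.110536-0.261097i
d^2_{-1,1}: k∈[2..3] ⇒ +0.638571 -0.094418 = +0.544153;  D = +0.286928-0.462358i
d^2_{0,1}: k∈[1..2] ⇒ +0.782854 -0.347253 = +0.435601;  D = +0.434830-0.025903i
d^2_{1,1}: k∈[0..1] ⇒ +0.479868 -0.638571 = -0.158702;  D = -0.099100-0.123958i
d^2_{2,1}: single k=0 term ⇒ -0.639197;  D = +0.177551-0.614043i
Y_2^{m'}(θ=0.7552,φ=3.7357) and Σ D·Y over m':
  (-0.1105-0.2611i)·(+0.0677-0.1684i)  (+0.2869-0.4624i)·(-0.3195+0.2158i)  (+0.4348-0.0259i)·(+0.1863+0.0000i)  (-0.0991-0.1240i)·(+0.3195+0.2158i)  (+0.1776-0.6140i)·(+0.0677+0.1684i)
Y_2^1(R⁻¹ n̂) = +0.148158+0.133046i

Re=0.1482 Im=0.1330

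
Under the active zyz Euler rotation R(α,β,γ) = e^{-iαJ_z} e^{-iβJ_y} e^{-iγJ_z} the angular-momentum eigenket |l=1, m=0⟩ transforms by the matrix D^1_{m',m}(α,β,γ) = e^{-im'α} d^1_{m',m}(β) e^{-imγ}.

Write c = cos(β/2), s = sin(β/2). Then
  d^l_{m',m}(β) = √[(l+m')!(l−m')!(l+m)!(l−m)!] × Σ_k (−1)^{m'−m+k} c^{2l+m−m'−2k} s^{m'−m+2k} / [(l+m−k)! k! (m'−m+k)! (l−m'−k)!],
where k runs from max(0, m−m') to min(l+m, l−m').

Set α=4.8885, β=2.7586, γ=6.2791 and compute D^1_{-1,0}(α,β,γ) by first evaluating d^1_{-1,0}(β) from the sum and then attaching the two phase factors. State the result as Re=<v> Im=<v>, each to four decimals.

Split into d^1_{-1,0}(β=2.7586) × two z-phases.
c=cos(2.7586/2)=0.190328, s=sin(2.7586/2)=0.981721; N=√[1·2·1·1]=1.414214
k: max(0,(0)−(-1))=1 … min(1+(0),1−(-1))=1
  k=1: (−1)^0·1.4142/(1)·0.1903^1·0.9817^1 = +0.264244
d^1_{-1,0}(2.7586) = +0.264244
Attach z-rotation phases: D = e^{-i(-1)(4.8885)}·(+0.264244)·e^{-i(0)(6.2791)} = +0.046296-0.260157i

Re=0.0463 Im=-0.2602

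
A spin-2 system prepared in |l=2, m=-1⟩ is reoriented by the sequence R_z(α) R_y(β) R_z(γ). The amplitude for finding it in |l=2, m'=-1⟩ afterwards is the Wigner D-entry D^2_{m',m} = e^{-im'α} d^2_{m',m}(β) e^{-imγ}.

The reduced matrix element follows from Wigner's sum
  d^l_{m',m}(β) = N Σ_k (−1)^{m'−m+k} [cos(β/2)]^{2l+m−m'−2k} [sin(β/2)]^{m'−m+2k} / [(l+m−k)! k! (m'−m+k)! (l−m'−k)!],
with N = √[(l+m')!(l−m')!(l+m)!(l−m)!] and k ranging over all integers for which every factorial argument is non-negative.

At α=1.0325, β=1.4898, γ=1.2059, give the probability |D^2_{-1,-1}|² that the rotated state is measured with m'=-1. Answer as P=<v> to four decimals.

First d^2_{-1,-1}(β=1.4898), then the phase factors e^{-i(-1)α} and e^{-i(-1)γ}:
c=cos(1.4898/2)=0.735156, s=sin(1.4898/2)=0.677898; N=√[1·6·1·6]=6.000000
k∈{0,1} keeps every argument non-negative
  k=0: (−1)^0·6.0000/(6)·0.7352^4·0.6779^0 = +0.292090
  k=1: (−1)^1·6.0000/(2)·0.7352^2·0.6779^2 = -0.745090
d^2_{-1,-1}(1.4898) = +0.292090 -0.745090 = -0.453000
|D^2_{-1,-1}|² = |d^2_{-1,-1}(β)|² = (-0.453000)² = 0.205209 (the z-rotation phases have unit modulus)

P=0.2052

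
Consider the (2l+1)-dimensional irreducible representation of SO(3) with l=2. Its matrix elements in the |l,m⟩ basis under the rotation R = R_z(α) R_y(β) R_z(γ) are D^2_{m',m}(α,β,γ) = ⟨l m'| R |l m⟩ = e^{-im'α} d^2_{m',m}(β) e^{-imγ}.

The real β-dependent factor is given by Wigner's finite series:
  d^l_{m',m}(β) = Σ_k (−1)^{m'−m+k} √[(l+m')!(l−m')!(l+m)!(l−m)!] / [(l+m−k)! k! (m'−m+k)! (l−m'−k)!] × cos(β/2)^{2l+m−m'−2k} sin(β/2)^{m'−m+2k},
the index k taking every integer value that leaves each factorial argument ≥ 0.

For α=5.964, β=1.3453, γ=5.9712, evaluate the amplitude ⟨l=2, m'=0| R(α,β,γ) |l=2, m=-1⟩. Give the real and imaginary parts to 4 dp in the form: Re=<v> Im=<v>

Re=-0.2540 Im=0.0819

First d^2_{0,-1}(β=1.3453), then the phase factors e^{-i(0)α} and e^{-i(-1)γ}:
With c≡cos(β/2)=0.782173 and s≡sin(β/2)=0.623061, N=[2·2·1·6]^{1/2}=4.898979
k∈{0,1} keeps every argument non-negative
  k=0: (−1)^1·4.8990/(2)·0.7822^3·0.6231^1 = -0.730323
  k=1: (−1)^2·4.8990/(2)·0.7822^1·0.6231^3 = +0.463415
d^2_{0,-1}(1.3453) = -0.730323 +0.463415 = -0.266908
Attach z-rotation phases: D = e^{-i(0)(5.964)}·(-0.266908)·e^{-i(-1)(5.9712)} = -0.254023+0.081927i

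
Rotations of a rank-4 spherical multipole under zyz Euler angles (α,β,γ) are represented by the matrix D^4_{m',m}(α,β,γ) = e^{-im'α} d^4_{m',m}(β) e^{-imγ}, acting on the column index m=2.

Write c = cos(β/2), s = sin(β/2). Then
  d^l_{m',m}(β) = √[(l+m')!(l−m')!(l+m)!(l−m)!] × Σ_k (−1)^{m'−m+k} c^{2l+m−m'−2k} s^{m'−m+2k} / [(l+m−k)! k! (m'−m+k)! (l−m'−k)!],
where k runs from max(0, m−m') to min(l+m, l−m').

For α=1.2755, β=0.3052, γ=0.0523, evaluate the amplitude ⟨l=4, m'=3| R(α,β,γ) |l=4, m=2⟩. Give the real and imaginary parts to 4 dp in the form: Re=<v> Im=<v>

Split into d^4_{3,2}(β=0.3052) × two z-phases.
Half-angle: c=0.988379, s=0.152008. N=√(5040·1·720·2)=2693.993318
k: max(0,(2)−(3))=0 … min(4+(2),4−(3))=1
  k=0: (−1)^1·2693.9933/(720)·0.9884^7·0.1520^1 = -0.524079
  k=1: (−1)^2·2693.9933/(240)·0.9884^5·0.1520^3 = +0.037188
d^4_{3,2}(0.3052) = -0.524079 +0.037188 = -0.486891
D = (-0.774478+0.632601i)·(-0.486891)·(+0.994534-0.104409i) = +0.342866-0.345696i

Re=0.3429 Im=-0.3457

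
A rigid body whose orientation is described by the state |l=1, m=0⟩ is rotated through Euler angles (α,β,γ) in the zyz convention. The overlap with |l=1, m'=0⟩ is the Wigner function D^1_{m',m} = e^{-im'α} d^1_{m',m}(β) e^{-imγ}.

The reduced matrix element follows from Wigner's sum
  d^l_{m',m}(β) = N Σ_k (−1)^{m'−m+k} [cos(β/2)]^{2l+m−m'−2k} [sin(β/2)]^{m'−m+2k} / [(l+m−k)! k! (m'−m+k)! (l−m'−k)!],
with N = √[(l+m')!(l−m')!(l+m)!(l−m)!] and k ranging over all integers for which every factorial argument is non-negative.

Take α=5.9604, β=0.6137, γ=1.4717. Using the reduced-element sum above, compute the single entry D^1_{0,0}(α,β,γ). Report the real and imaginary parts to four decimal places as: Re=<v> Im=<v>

Re=0.8175 Im=0.0000

First d^1_{0,0}(β=0.6137), then the phase factors e^{-i(0)α} and e^{-i(0)γ}:
c=cos(0.6137/2)=0.953290, s=sin(0.6137/2)=0.302057; N=√[1·1·1·1]=1.000000
k: max(0,(0)−(0))=0 … min(1+(0),1−(0))=1
  k=0: (−1)^0·1.0000/(1)·0.9533^2·0.3021^0 = +0.908761
  k=1: (−1)^1·1.0000/(1)·0.9533^0·0.3021^2 = -0.091239
d^1_{0,0}(0.6137) = +0.908761 -0.091239 = +0.817523
Attach z-rotation phases: D = e^{-i(0)(5.9604)}·(+0.817523)·e^{-i(0)(1.4717)} = +0.817523+0.000000i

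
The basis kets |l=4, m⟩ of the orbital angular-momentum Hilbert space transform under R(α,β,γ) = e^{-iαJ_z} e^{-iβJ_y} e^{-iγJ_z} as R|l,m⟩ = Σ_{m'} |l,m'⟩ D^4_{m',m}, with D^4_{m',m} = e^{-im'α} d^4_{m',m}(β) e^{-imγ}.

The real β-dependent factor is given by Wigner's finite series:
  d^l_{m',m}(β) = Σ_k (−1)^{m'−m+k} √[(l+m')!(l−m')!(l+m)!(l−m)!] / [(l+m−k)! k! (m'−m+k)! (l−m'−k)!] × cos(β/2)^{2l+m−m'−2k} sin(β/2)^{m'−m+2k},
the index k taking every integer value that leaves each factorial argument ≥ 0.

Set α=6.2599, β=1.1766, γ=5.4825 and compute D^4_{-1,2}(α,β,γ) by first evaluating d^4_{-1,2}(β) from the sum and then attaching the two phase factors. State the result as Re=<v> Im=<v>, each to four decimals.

D^4_{-1,2}(6.2599,1.1766,5.4825) = e^{-i·-1·6.2599}·d^4_{-1,2}(1.1766)·e^{-i·2·5.4825}. Compute d first:
Half-angle: c=0.831885, s=0.554948. N=√(6·120·720·2)=1018.233765
Admissible k: 3..5 (factorial args all ≥0)
  k=3: (−1)^0·1018.2338/(72)·0.8319^5·0.5549^3 = +0.962916
  k=4: (−1)^1·1018.2338/(48)·0.8319^3·0.5549^5 = -0.642771
  k=5: (−1)^2·1018.2338/(240)·0.8319^1·0.5549^7 = +0.057209
d^4_{-1,2}(1.1766) = +0.962916 -0.642771 +0.057209 = +0.377353
D = (+0.999729-0.023283i)·(+0.377353)·(-0.030570+0.999533i) = -0.002750+0.377343i

Re=-0.0028 Im=0.3773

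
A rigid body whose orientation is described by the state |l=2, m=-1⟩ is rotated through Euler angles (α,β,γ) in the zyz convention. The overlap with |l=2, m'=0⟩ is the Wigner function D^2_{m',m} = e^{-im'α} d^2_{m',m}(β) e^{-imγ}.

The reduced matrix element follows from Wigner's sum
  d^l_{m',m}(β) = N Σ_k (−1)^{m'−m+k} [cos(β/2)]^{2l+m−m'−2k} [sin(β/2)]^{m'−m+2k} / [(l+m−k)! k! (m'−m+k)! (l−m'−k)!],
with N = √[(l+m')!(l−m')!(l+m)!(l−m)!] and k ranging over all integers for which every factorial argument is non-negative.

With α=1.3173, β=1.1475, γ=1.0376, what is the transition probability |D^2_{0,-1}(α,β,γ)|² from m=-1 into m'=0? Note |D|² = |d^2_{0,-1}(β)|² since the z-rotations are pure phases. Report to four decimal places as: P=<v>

P=0.2104

Split into d^2_{0,-1}(β=1.1475) × two z-phases.
With c≡cos(β/2)=0.839871 and s≡sin(β/2)=0.542785, N=[2·2·1·6]^{1/2}=4.898979
Admissible k: 0..1 (factorial args all ≥0)
  k=0: (−1)^1·4.8990/(2)·0.8399^3·0.5428^1 = -0.787666
  k=1: (−1)^2·4.8990/(2)·0.8399^1·0.5428^3 = +0.328983
d^2_{0,-1}(1.1475) = -0.787666 +0.328983 = -0.458684
|D^2_{0,-1}|² = |d^2_{0,-1}(β)|² = (-0.458684)² = 0.210391 (the z-rotation phases have unit modulus)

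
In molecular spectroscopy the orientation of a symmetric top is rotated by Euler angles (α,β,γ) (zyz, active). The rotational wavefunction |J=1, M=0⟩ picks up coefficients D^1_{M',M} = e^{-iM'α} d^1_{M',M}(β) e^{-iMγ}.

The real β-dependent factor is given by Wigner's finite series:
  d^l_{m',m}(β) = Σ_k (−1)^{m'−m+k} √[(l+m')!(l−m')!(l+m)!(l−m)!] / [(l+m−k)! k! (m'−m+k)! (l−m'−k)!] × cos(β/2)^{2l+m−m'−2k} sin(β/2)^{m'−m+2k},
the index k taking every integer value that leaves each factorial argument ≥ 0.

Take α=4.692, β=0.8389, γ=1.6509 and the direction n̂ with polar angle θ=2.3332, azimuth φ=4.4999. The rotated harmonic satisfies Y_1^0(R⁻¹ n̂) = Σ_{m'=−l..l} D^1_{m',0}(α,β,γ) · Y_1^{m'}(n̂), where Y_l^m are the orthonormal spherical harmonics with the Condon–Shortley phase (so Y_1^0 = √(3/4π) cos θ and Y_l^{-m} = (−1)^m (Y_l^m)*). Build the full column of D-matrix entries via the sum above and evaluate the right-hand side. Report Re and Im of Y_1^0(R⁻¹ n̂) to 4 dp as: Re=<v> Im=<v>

Need the full column D^1_{m',0} for m'=−1..1 at α=4.692, β=0.8389, γ=1.6509.
cos(β/2)=0.913313, sin(β/2)=0.407258
d^1_{-1,0}: single k=1 term ⇒ +0.526023;  D = -0.010724-0.525913i
d^1_{0,0}: k∈[0..1] ⇒ +0.834141 -0.165859 = +0.668282;  D = +0.668282+0.000000i
d^1_{1,0}: single k=0 term ⇒ -0.526023;  D = +0.010724-0.525913i
Y_1^{m'}(θ=2.3332,φ=4.4999) and Σ D·Y over m':
  (-0.0107-0.5259i)·(-0.0527+0.2442i)  (+0.6683+0.0000i)·(-0.3375+0.0000i)  (+0.0107-0.5259i)·(+0.0527+0.2442i)
Y_1^0(R⁻¹ n̂) = +0.032505+0.000000i

Re=0.0325 Im=0.0000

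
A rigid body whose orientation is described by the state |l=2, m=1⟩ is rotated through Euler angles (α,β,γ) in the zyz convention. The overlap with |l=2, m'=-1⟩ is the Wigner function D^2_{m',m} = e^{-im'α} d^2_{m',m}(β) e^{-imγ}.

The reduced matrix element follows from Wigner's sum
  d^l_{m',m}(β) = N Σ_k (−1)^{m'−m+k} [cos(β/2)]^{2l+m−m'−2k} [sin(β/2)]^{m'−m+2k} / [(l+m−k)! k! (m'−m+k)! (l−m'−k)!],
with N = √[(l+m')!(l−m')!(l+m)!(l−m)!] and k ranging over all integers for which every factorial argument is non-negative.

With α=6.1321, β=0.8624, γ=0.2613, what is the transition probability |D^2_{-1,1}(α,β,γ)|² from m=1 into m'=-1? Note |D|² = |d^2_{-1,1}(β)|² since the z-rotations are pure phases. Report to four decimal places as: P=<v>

D^2_{-1,1}(6.1321,0.8624,0.2613) = e^{-i·-1·6.1321}·d^2_{-1,1}(0.8624)·e^{-i·1·0.2613}. Compute d first:
c=cos(0.8624/2)=0.908465, s=sin(0.8624/2)=0.417961; N=√[1·6·6·1]=6.000000
k: max(0,(1)−(-1))=2 … min(2+(1),2−(-1))=3
  k=2: (−1)^0·6.0000/(2)·0.9085^2·0.4180^2 = +0.432523
  k=3: (−1)^1·6.0000/(6)·0.9085^0·0.4180^4 = -0.030517
d^2_{-1,1}(0.8624) = +0.432523 -0.030517 = +0.402006
|D^2_{-1,1}|² = |d^2_{-1,1}(β)|² = (+0.402006)² = 0.161609 (the z-rotation phases have unit modulus)

P=0.1616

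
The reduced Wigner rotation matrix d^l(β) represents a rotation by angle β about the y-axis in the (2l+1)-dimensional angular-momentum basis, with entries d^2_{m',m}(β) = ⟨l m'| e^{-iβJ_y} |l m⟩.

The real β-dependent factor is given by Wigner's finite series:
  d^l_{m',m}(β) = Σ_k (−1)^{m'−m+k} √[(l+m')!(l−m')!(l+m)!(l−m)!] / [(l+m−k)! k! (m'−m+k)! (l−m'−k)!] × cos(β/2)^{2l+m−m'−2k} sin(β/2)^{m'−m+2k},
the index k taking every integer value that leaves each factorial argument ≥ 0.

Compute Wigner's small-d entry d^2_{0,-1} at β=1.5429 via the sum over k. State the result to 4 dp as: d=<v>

d=-0.0341

d^2_{0,-1}(β=1.5429) via Wigner's sum:
Half-angle: c=0.716901, s=0.697175. N=√(2·2·1·6)=4.898979
k: max(0,(-1)−(0))=0 … min(2+(-1),2−(0))=1
  k=0: (−1)^1·4.8990/(2)·0.7169^3·0.6972^1 = -0.629208
  k=1: (−1)^2·4.8990/(2)·0.7169^1·0.6972^3 = +0.595060
d^2_{0,-1}(1.5429) = -0.629208 +0.595060 = -0.034148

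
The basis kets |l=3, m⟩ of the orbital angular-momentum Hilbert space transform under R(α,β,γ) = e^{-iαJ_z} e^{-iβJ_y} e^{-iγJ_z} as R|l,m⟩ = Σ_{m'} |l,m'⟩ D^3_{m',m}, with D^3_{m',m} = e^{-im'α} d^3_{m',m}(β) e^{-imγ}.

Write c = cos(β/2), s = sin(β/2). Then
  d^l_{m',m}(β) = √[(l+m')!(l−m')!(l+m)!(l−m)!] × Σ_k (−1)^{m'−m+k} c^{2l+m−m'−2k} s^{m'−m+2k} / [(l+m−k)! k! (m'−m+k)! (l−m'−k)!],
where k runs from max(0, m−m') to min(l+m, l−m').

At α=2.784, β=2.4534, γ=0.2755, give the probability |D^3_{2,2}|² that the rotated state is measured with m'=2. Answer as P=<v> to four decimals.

First d^3_{2,2}(β=2.4534), then the phase factors e^{-i(2)α} and e^{-i(2)γ}:
c=cos(2.4534/2)=0.337346, s=sin(2.4534/2)=0.941381; N=√[120·1·120·1]=120.000000
The bounds max(0,m−m')=0 and min(l+m,l−m')=1 give 2 terms
  k=0: (−1)^0·120.0000/(120)·0.3373^6·0.9414^0 = +0.001474
  k=1: (−1)^1·120.0000/(24)·0.3373^4·0.9414^2 = -0.057386
d^3_{2,2}(2.4534) = +0.001474 -0.057386 = -0.055912
|D^3_{2,2}|² = |d^3_{2,2}(β)|² = (-0.055912)² = 0.003126 (the z-rotation phases have unit modulus)

P=0.0031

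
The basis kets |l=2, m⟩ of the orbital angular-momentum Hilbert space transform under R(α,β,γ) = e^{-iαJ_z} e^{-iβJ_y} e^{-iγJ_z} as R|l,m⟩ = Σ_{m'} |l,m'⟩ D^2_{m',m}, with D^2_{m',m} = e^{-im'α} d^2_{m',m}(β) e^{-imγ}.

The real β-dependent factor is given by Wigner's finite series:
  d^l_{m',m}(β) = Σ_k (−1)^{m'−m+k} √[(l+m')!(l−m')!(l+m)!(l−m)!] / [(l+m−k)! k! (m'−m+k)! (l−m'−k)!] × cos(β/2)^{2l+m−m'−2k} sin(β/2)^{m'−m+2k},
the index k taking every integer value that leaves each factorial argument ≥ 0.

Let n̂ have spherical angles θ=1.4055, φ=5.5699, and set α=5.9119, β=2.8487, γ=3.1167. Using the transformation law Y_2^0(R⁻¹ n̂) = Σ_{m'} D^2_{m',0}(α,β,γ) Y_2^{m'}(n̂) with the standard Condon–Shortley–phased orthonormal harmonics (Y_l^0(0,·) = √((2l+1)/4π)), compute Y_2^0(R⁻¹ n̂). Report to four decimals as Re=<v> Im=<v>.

Need the full column D^2_{m',0} for m'=−2..2 at α=5.9119, β=2.8487, γ=3.1167.
cos(β/2)=0.145923, sin(β/2)=0.989296
d^2_{-2,0}: single k=2 term ⇒ +0.051048;  D = +0.037609-0.034518i
d^2_{-1,0}: k∈[1..2] ⇒ +0.007530 -0.346082 = -0.338553;  D = -0.315484+0.122831i
d^2_{0,0}: k∈[0..2] ⇒ +0.000453 -0.083361 +0.957866 = +0.874959;  D = +0.874959+0.000000i
d^2_{1,0}: k∈[0..1] ⇒ -0.007530 +0.346082 = +0.338553;  D = +0.315484+0.122831i
d^2_{2,0}: single k=0 term ⇒ +0.051048;  D = +0.037609+0.034518i
Y_2^{m'}(θ=1.4055,φ=5.5699) and Σ D·Y over m':
  (+0.0376-0.0345i)·(+0.0540+0.3719i)  (-0.3155+0.1228i)·(+0.0948+0.0820i)  (+0.8750+0.0000i)·(-0.2898+0.0000i)  (+0.3155+0.1228i)·(-0.0948+0.0820i)  (+0.0376+0.0345i)·(+0.0540-0.3719i)
Y_2^0(R⁻¹ n̂) = -0.303785+0.000000i

Re=-0.3038 Im=0.0000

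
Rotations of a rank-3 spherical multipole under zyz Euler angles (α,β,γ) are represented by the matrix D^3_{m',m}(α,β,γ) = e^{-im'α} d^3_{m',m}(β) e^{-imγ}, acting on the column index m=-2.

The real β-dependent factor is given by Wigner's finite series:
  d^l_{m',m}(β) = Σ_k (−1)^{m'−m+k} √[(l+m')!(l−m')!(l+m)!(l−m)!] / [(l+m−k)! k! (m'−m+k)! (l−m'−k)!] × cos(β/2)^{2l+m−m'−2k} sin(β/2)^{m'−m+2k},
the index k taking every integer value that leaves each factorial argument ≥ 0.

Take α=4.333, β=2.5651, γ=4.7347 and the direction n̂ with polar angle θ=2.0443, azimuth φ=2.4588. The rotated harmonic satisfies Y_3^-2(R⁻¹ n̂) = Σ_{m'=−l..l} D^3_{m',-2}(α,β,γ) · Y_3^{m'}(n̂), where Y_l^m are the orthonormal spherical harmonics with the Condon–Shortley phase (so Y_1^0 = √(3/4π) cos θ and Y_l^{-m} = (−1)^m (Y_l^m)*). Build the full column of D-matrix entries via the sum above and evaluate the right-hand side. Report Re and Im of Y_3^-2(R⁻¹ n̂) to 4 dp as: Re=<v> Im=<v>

Re=0.1296 Im=-0.1887

Need the full column D^3_{m',-2} for m'=−3..3 at α=4.333, β=2.5651, γ=4.7347.
cos(β/2)=0.284271, sin(β/2)=0.958744
d^3_{-3,-2}: single k=1 term ⇒ +0.004360;  D = -0.003872-0.002003i
d^3_{-2,-2}: k∈[0..1] ⇒ +0.000528 -0.030013 = -0.029485;  D = -0.022280+0.019312i
d^3_{-1,-2}: k∈[0..1] ⇒ -0.005628 +0.128037 = +0.122409;  D = +0.040217+0.115614i
d^3_{0,-2}: k∈[0..1] ⇒ +0.032877 -0.373970 = -0.341093;  D = +0.340753+0.015215i
d^3_{1,-2}: k∈[0..1] ⇒ -0.128037 +0.728192 = +0.600155;  D = +0.246915-0.547009i
d^3_{2,-2}: k∈[0..1] ⇒ +0.341387 -0.776633 = -0.435246;  D = -0.302175-0.313256i
d^3_{3,-2}: single k=0 term ⇒ -0.564055;  D = +0.522126-0.213407i
Y_3^{m'}(θ=2.0443,φ=2.4588) and Σ D·Y over m':
  (-0.0039-0.0020i)·(+0.1352-0.2612i)  (-0.0223+0.0193i)·(-0.0752-0.3614i)  (+0.0402+0.1156i)·(-0.0089-0.0072i)  (+0.3408+0.0152i)·(+0.3336+0.0000i)  (+0.2469-0.5470i)·(+0.0089-0.0072i)  (-0.3022-0.3133i)·(-0.0752+0.3614i)  (+0.5221-0.2134i)·(-0.1352-0.2612i)
Y_3^-2(R⁻¹ n̂) = +0.129611-0.188694i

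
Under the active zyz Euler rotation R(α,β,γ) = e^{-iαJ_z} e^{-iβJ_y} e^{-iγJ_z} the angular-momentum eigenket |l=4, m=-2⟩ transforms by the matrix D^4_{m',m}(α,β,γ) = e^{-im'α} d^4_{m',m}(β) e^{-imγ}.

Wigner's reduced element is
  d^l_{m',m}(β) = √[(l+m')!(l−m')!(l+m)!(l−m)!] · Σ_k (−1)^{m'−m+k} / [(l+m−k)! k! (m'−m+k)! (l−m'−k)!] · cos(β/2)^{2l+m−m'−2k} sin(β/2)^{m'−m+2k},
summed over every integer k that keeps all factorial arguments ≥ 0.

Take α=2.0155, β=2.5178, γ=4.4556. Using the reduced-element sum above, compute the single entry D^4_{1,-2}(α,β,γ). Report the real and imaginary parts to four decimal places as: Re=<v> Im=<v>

D^4_{1,-2}(2.0155,2.5178,4.4556) = e^{-i·1·2.0155}·d^4_{1,-2}(2.5178)·e^{-i·-2·4.4556}. Compute d first:
Half-angle: c=0.306864, s=0.951753. N=√(120·6·2·720)=1018.233765
The bounds max(0,m−m')=0 and min(l+m,l−m')=2 give 3 terms
  k=0: (−1)^3·1018.2338/(72)·0.3069^5·0.9518^3 = -0.033176
  k=1: (−1)^4·1018.2338/(48)·0.3069^3·0.9518^5 = +0.478703
  k=2: (−1)^5·1018.2338/(240)·0.3069^1·0.9518^7 = -0.920986
d^4_{1,-2}(2.5178) = -0.033176 +0.478703 -0.920986 = -0.475459
Phases: e^{-i·(1)·2.0155}=-0.430190-0.902738i, e^{-i·(-2)·4.4556}=-0.870992+0.491297i ⇒ D=-0.389023-0.273354i

Re=-0.3890 Im=-0.2734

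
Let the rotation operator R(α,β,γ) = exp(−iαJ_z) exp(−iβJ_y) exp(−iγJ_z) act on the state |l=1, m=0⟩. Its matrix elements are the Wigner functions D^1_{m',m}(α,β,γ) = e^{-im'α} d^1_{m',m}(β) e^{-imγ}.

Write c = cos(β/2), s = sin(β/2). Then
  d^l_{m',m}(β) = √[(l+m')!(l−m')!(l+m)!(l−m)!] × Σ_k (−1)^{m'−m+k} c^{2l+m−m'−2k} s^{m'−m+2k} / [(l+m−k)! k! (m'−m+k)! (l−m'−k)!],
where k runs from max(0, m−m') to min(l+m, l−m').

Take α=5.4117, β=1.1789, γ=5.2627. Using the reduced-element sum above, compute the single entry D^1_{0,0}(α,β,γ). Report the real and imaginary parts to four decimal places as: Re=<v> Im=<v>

Re=0.3819 Im=0.0000

First d^1_{0,0}(β=1.1789), then the phase factors e^{-i(0)α} and e^{-i(0)γ}:
c=cos(1.1789/2)=0.831247, s=sin(1.1789/2)=0.555904; N=√[1·1·1·1]=1.000000
k: max(0,(0)−(0))=0 … min(1+(0),1−(0))=1
  k=0: (−1)^0·1.0000/(1)·0.8312^2·0.5559^0 = +0.690971
  k=1: (−1)^1·1.0000/(1)·0.8312^0·0.5559^2 = -0.309029
d^1_{0,0}(1.1789) = +0.690971 -0.309029 = +0.381942
D = (+1.000000+0.000000i)·(+0.381942)·(+1.000000+0.000000i) = +0.381942+0.000000i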